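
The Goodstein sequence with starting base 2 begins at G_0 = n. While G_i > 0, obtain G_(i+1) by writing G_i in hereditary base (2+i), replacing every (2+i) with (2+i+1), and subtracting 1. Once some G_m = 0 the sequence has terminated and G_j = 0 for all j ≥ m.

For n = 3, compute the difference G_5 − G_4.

[0] 3 ≡ 2 + 1 (base 2). Lift 3: 4. −1: 3.
[1] 3 ≡ 3 (base 3). Lift 4: 4. −1: 3.
[2] 3 ≡ 3 (base 4). Lift 5: 3. −1: 2.
[3] 2 ≡ 2 (base 5). Lift 6: 2. −1: 1.
[4] 1 ≡ 1 (base 6). Lift 7: 1. −1: 0.

-1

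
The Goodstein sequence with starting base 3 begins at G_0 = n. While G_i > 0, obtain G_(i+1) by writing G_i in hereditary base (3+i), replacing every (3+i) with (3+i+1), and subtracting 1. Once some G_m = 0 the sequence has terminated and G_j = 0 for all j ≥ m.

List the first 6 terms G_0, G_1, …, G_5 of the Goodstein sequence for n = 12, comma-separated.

12, 19, 27, 37, 49, 63

12 —HB3→ 3^2 + 3 —bump→ 4^2 + 4 = 20 —(−1)→ 19
19 —HB4→ 4^2 + 3 —bump→ 5^2 + 3 = 28 —(−1)→ 27
27 —HB5→ 5^2 + 2 —bump→ 6^2 + 2 = 38 —(−1)→ 37
37 —HB6→ 6^2 + 1 —bump→ 7^2 + 1 = 50 —(−1)→ 49
49 —HB7→ 7^2 —bump→ 8^2 = 64 —(−1)→ 63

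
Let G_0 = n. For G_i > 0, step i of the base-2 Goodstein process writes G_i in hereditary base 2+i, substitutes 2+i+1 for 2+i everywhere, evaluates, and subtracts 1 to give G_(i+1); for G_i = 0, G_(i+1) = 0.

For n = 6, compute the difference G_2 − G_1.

G_0=6  [base 2] 2^2 + 2  →[2↦3]→  3^3 + 3 = 30  −1 ⇒ G_1=29
G_1=29  [base 3] 3^3 + 2  →[3↦4]→  4^4 + 2 = 258  −1 ⇒ G_2=257

228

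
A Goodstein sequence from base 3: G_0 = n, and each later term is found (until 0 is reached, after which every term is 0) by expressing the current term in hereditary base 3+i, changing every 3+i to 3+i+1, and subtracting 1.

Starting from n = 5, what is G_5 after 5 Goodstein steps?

3

G_0=5  [base 3] 3 + 2  →[3↦4]→  4 + 2 = 6  −1 ⇒ G_1=5
G_1=5  [base 4] 4 + 1  →[4↦5]→  5 + 1 = 6  −1 ⇒ G_2=5
G_2=5  [base 5] 5  →[5↦6]→  6 = 6  −1 ⇒ G_3=5
G_3=5  [base 6] 5  →[6↦7]→  5 = 5  −1 ⇒ G_4=4
G_4=4  [base 7] 4  →[7↦8]→  4 = 4  −1 ⇒ G_5=3
G_5=3  [base 8] 3  →[8↦9]→  3 = 3  −1 ⇒ G_6=2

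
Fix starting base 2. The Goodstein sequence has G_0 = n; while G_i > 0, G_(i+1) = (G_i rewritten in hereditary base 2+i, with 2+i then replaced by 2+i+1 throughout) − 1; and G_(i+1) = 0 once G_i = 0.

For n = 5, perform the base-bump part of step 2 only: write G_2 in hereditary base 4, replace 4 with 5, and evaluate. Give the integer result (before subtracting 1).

468

5 —HB2→ 2^2 + 1 —bump→ 3^3 + 1 = 28 —(−1)→ 27
27 —HB3→ 3^3 —bump→ 4^4 = 256 —(−1)→ 255
255 —HB4→ 3·4^3 + 3·4^2 + 3·4 + 3 —bump→ 3·5^3 + 3·5^2 + 3·5 + 3 = 468 —(−1)→ 467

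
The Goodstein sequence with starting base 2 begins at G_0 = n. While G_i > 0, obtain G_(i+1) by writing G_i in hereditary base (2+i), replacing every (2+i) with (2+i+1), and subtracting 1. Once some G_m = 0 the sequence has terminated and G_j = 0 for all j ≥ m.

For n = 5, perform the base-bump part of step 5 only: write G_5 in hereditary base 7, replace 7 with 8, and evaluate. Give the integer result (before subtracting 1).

G_0 = 5. HB_2(5) = 2^2 + 1. Bump = 28. G_1 = 27.
G_1 = 27. HB_3(27) = 3^3. Bump = 256. G_2 = 255.
G_2 = 255. HB_4(255) = 3·4^3 + 3·4^2 + 3·4 + 3. Bump = 468. G_3 = 467.
G_3 = 467. HB_5(467) = 3·5^3 + 3·5^2 + 3·5 + 2. Bump = 776. G_4 = 775.
G_4 = 775. HB_6(775) = 3·6^3 + 3·6^2 + 3·6 + 1. Bump = 1198. G_5 = 1197.
G_5 = 1197. HB_7(1197) = 3·7^3 + 3·7^2 + 3·7. Bump = 1752. G_6 = 1751.

1752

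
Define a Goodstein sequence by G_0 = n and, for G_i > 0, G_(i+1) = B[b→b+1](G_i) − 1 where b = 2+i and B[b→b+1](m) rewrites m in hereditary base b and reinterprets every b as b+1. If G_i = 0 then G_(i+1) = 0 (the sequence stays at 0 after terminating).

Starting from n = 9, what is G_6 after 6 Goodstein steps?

G_0 = 9. HB_2(9) = 2^(2 + 1) + 1. Bump = 82. G_1 = 81.
G_1 = 81. HB_3(81) = 3^(3 + 1). Bump = 1024. G_2 = 1023.
G_2 = 1023. HB_4(1023) = 3·4^4 + 3·4^3 + 3·4^2 + 3·4 + 3. Bump = 9843. G_3 = 9842.
G_3 = 9842. HB_5(9842) = 3·5^5 + 3·5^3 + 3·5^2 + 3·5 + 2. Bump = 140744. G_4 = 140743.
G_4 = 140743. HB_6(140743) = 3·6^6 + 3·6^3 + 3·6^2 + 3·6 + 1. Bump = 2471827. G_5 = 2471826.
G_5 = 2471826. HB_7(2471826) = 3·7^7 + 3·7^3 + 3·7^2 + 3·7. Bump = 50333400. G_6 = 50333399.
G_6 = 50333399. HB_8(50333399) = 3·8^8 + 3·8^3 + 3·8^2 + 2·8 + 7. Bump = 1162263922. G_7 = 1162263921.

50333399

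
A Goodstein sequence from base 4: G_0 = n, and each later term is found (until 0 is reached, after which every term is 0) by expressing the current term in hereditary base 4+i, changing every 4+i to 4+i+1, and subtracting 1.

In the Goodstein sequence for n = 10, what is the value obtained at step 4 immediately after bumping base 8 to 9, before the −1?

14

base 4: 10 = 2·4 + 2; at 5: 2·5 + 2 = 12; next = 11
base 5: 11 = 2·5 + 1; at 6: 2·6 + 1 = 13; next = 12
base 6: 12 = 2·6; at 7: 2·7 = 14; next = 13
base 7: 13 = 7 + 6; at 8: 8 + 6 = 14; next = 13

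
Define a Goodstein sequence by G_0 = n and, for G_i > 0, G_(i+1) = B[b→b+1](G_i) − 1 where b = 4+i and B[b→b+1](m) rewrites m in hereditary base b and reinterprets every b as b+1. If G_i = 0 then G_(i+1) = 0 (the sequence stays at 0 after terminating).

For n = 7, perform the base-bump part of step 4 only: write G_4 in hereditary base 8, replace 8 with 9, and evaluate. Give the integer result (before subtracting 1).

7

G_0=7  [base 4] 4 + 3  →[4↦5]→  5 + 3 = 8  −1 ⇒ G_1=7
G_1=7  [base 5] 5 + 2  →[5↦6]→  6 + 2 = 8  −1 ⇒ G_2=7
G_2=7  [base 6] 6 + 1  →[6↦7]→  7 + 1 = 8  −1 ⇒ G_3=7
G_3=7  [base 7] 7  →[7↦8]→  8 = 8  −1 ⇒ G_4=7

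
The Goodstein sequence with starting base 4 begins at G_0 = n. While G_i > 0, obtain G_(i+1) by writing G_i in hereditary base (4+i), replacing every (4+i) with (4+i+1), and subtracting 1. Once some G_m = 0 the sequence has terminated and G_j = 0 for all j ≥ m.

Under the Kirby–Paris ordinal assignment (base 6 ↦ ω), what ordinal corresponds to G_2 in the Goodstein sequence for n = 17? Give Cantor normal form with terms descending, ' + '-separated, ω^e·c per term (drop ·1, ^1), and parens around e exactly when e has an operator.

17 —HB4→ 4^2 + 1 —bump→ 5^2 + 1 = 26 —(−1)→ 25
25 —HB5→ 5^2 —bump→ 6^2 = 36 —(−1)→ 35

ω·5 + 5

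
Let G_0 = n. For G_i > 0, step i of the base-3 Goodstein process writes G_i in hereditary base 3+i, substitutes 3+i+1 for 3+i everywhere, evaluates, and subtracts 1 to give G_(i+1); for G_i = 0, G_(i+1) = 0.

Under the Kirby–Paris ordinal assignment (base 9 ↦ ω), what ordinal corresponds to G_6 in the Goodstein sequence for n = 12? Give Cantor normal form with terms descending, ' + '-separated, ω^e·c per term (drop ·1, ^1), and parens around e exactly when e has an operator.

ω·7 + 6

step 0: 12 = 3^2 + 3; sub 4 for 3: 4^2 + 4; = 20; G_1 = 20−1 = 19
step 1: 19 = 4^2 + 3; sub 5 for 4: 5^2 + 3; = 28; G_2 = 28−1 = 27
step 2: 27 = 5^2 + 2; sub 6 for 5: 6^2 + 2; = 38; G_3 = 38−1 = 37
step 3: 37 = 6^2 + 1; sub 7 for 6: 7^2 + 1; = 50; G_4 = 50−1 = 49
step 4: 49 = 7^2; sub 8 for 7: 8^2; = 64; G_5 = 64−1 = 63
step 5: 63 = 7·8 + 7; sub 9 for 8: 7·9 + 7; = 70; G_6 = 70−1 = 69
step 6: 69 = 7·9 + 6; sub 10 for 9: 7·10 + 6; = 76; G_7 = 76−1 = 75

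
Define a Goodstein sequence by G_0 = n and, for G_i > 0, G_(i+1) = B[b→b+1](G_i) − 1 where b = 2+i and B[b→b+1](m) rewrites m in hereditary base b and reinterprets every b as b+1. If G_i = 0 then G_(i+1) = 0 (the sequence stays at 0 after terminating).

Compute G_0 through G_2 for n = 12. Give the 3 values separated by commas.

12, 107, 1065

12 —HB2→ 2^(2 + 1) + 2^2 —bump→ 3^(3 + 1) + 3^3 = 108 —(−1)→ 107
107 —HB3→ 3^(3 + 1) + 2·3^2 + 2·3 + 2 —bump→ 4^(4 + 1) + 2·4^2 + 2·4 + 2 = 1066 —(−1)→ 1065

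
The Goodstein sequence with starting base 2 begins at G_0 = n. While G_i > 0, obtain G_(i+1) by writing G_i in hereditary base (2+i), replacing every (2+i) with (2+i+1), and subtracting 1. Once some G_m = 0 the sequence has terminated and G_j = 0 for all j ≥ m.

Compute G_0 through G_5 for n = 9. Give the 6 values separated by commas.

9, 81, 1023, 9842, 140743, 2471826

step 0: 9 = 2^(2 + 1) + 1; sub 3 for 2: 3^(3 + 1) + 1; = 82; G_1 = 82−1 = 81
step 1: 81 = 3^(3 + 1); sub 4 for 3: 4^(4 + 1); = 1024; G_2 = 1024−1 = 1023
step 2: 1023 = 3·4^4 + 3·4^3 + 3·4^2 + 3·4 + 3; sub 5 for 4: 3·5^5 + 3·5^3 + 3·5^2 + 3·5 + 3; = 9843; G_3 = 9843−1 = 9842
step 3: 9842 = 3·5^5 + 3·5^3 + 3·5^2 + 3·5 + 2; sub 6 for 5: 3·6^6 + 3·6^3 + 3·6^2 + 3·6 + 2; = 140744; G_4 = 140744−1 = 140743
step 4: 140743 = 3·6^6 + 3·6^3 + 3·6^2 + 3·6 + 1; sub 7 for 6: 3·7^7 + 3·7^3 + 3·7^2 + 3·7 + 1; = 2471827; G_5 = 2471827−1 = 2471826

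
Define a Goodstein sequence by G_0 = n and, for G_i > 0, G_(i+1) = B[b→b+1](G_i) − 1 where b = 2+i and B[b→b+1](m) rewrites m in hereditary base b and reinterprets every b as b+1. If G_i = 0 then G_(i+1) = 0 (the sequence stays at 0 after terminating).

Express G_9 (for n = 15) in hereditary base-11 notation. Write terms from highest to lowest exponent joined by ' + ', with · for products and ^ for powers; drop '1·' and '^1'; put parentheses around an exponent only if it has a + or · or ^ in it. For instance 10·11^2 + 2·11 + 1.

i=0: 15 = 2^(2 + 1) + 2^2 + 2 + 1 (b=2); 2→3: 3^(3 + 1) + 3^3 + 3 + 1 = 112; 112−1 = 111
i=1: 111 = 3^(3 + 1) + 3^3 + 3 (b=3); 3→4: 4^(4 + 1) + 4^4 + 4 = 1284; 1284−1 = 1283
i=2: 1283 = 4^(4 + 1) + 4^4 + 3 (b=4); 4→5: 5^(5 + 1) + 5^5 + 3 = 18753; 18753−1 = 18752
i=3: 18752 = 5^(5 + 1) + 5^5 + 2 (b=5); 5→6: 6^(6 + 1) + 6^6 + 2 = 326594; 326594−1 = 326593
i=4: 326593 = 6^(6 + 1) + 6^6 + 1 (b=6); 6→7: 7^(7 + 1) + 7^7 + 1 = 6588345; 6588345−1 = 6588344
i=5: 6588344 = 7^(7 + 1) + 7^7 (b=7); 7→8: 8^(8 + 1) + 8^8 = 150994944; 150994944−1 = 150994943
i=6: 150994943 = 8^(8 + 1) + 7·8^7 + 7·8^6 + 7·8^5 + 7·8^4 + 7·8^3 + 7·8^2 + 7·8 + 7 (b=8); 8→9: 9^(9 + 1) + 7·9^7 + 7·9^6 + 7·9^5 + 7·9^4 + 7·9^3 + 7·9^2 + 7·9 + 7 = 3524450281; 3524450281−1 = 3524450280
i=7: 3524450280 = 9^(9 + 1) + 7·9^7 + 7·9^6 + 7·9^5 + 7·9^4 + 7·9^3 + 7·9^2 + 7·9 + 6 (b=9); 9→10: 10^(10 + 1) + 7·10^7 + 7·10^6 + 7·10^5 + 7·10^4 + 7·10^3 + 7·10^2 + 7·10 + 6 = 100077777776; 100077777776−1 = 100077777775
i=8: 100077777775 = 10^(10 + 1) + 7·10^7 + 7·10^6 + 7·10^5 + 7·10^4 + 7·10^3 + 7·10^2 + 7·10 + 5 (b=10); 10→11: 11^(11 + 1) + 7·11^7 + 7·11^6 + 7·11^5 + 7·11^4 + 7·11^3 + 7·11^2 + 7·11 + 5 = 3138578427935; 3138578427935−1 = 3138578427934

11^(11 + 1) + 7·11^7 + 7·11^6 + 7·11^5 + 7·11^4 + 7·11^3 + 7·11^2 + 7·11 + 4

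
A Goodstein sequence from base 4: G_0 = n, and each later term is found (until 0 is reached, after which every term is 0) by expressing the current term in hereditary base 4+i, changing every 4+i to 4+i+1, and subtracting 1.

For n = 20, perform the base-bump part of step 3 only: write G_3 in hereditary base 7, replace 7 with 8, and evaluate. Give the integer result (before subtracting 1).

step 0: 20 = 4^2 + 4; sub 5 for 4: 5^2 + 5; = 30; G_1 = 30−1 = 29
step 1: 29 = 5^2 + 4; sub 6 for 5: 6^2 + 4; = 40; G_2 = 40−1 = 39
step 2: 39 = 6^2 + 3; sub 7 for 6: 7^2 + 3; = 52; G_3 = 52−1 = 51
step 3: 51 = 7^2 + 2; sub 8 for 7: 8^2 + 2; = 66; G_4 = 66−1 = 65

66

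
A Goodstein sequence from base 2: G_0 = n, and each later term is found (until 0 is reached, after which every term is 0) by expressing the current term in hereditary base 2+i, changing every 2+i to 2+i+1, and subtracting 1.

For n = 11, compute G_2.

base 2: 11 = 2^(2 + 1) + 2 + 1; at 3: 3^(3 + 1) + 3 + 1 = 85; next = 84
base 3: 84 = 3^(3 + 1) + 3; at 4: 4^(4 + 1) + 4 = 1028; next = 1027
base 4: 1027 = 4^(4 + 1) + 3; at 5: 5^(5 + 1) + 3 = 15628; next = 15627

1027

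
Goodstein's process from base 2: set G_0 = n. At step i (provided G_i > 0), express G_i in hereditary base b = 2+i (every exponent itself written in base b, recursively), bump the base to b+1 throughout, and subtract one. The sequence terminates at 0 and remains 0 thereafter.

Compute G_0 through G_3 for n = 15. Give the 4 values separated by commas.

base 2: 15 = 2^(2 + 1) + 2^2 + 2 + 1; at 3: 3^(3 + 1) + 3^3 + 3 + 1 = 112; next = 111
base 3: 111 = 3^(3 + 1) + 3^3 + 3; at 4: 4^(4 + 1) + 4^4 + 4 = 1284; next = 1283
base 4: 1283 = 4^(4 + 1) + 4^4 + 3; at 5: 5^(5 + 1) + 5^5 + 3 = 18753; next = 18752

15, 111, 1283, 18752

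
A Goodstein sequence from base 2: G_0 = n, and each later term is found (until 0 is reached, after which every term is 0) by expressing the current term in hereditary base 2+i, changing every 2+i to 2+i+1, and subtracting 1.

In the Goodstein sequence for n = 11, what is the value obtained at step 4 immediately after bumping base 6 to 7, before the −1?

5764802

(0) 11|_2 = 2^(2 + 1) + 2 + 1 ↦ 3^(3 + 1) + 3 + 1|_3 = 85 ⇒ 84
(1) 84|_3 = 3^(3 + 1) + 3 ↦ 4^(4 + 1) + 4|_4 = 1028 ⇒ 1027
(2) 1027|_4 = 4^(4 + 1) + 3 ↦ 5^(5 + 1) + 3|_5 = 15628 ⇒ 15627
(3) 15627|_5 = 5^(5 + 1) + 2 ↦ 6^(6 + 1) + 2|_6 = 279938 ⇒ 279937
(4) 279937|_6 = 6^(6 + 1) + 1 ↦ 7^(7 + 1) + 1|_7 = 5764802 ⇒ 5764801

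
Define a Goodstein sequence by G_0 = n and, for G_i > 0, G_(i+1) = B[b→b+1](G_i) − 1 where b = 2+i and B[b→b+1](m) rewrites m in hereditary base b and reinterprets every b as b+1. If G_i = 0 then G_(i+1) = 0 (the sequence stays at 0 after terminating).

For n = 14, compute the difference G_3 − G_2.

17469

i=0: 14 = 2^(2 + 1) + 2^2 + 2 (b=2); 2→3: 3^(3 + 1) + 3^3 + 3 = 111; 111−1 = 110
i=1: 110 = 3^(3 + 1) + 3^3 + 2 (b=3); 3→4: 4^(4 + 1) + 4^4 + 2 = 1282; 1282−1 = 1281
i=2: 1281 = 4^(4 + 1) + 4^4 + 1 (b=4); 4→5: 5^(5 + 1) + 5^5 + 1 = 18751; 18751−1 = 18750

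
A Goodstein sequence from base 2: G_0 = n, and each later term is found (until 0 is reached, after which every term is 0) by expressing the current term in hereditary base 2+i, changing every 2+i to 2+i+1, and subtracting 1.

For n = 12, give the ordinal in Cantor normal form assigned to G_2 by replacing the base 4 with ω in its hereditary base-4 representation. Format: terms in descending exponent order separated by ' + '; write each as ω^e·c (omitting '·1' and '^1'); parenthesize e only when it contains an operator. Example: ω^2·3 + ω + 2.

ω^(ω + 1) + ω^2·2 + ω·2 + 1

12 —HB2→ 2^(2 + 1) + 2^2 —bump→ 3^(3 + 1) + 3^3 = 108 —(−1)→ 107
107 —HB3→ 3^(3 + 1) + 2·3^2 + 2·3 + 2 —bump→ 4^(4 + 1) + 2·4^2 + 2·4 + 2 = 1066 —(−1)→ 1065
1065 —HB4→ 4^(4 + 1) + 2·4^2 + 2·4 + 1 —bump→ 5^(5 + 1) + 2·5^2 + 2·5 + 1 = 15686 —(−1)→ 15685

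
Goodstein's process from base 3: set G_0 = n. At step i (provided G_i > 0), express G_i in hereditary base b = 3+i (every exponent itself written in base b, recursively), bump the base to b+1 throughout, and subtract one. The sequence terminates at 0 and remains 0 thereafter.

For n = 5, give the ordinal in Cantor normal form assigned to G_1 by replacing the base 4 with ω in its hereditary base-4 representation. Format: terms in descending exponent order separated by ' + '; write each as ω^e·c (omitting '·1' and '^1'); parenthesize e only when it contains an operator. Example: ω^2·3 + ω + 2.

ω + 1

G_0=5  [base 3] 3 + 2  →[3↦4]→  4 + 2 = 6  −1 ⇒ G_1=5
G_1=5  [base 4] 4 + 1  →[4↦5]→  5 + 1 = 6  −1 ⇒ G_2=5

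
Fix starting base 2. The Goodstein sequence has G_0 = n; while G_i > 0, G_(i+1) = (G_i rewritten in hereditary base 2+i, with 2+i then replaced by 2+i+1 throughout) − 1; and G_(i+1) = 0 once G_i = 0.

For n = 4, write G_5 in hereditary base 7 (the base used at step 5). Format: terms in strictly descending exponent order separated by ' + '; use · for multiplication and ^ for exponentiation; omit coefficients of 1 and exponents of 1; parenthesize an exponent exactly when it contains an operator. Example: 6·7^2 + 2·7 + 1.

2·7^2 + 7 + 4

G_0=4  [base 2] 2^2  →[2↦3]→  3^3 = 27  −1 ⇒ G_1=26
G_1=26  [base 3] 2·3^2 + 2·3 + 2  →[3↦4]→  2·4^2 + 2·4 + 2 = 42  −1 ⇒ G_2=41
G_2=41  [base 4] 2·4^2 + 2·4 + 1  →[4↦5]→  2·5^2 + 2·5 + 1 = 61  −1 ⇒ G_3=60
G_3=60  [base 5] 2·5^2 + 2·5  →[5↦6]→  2·6^2 + 2·6 = 84  −1 ⇒ G_4=83
G_4=83  [base 6] 2·6^2 + 6 + 5  →[6↦7]→  2·7^2 + 7 + 5 = 110  −1 ⇒ G_5=109
G_5=109  [base 7] 2·7^2 + 7 + 4  →[7↦8]→  2·8^2 + 8 + 4 = 140  −1 ⇒ G_6=139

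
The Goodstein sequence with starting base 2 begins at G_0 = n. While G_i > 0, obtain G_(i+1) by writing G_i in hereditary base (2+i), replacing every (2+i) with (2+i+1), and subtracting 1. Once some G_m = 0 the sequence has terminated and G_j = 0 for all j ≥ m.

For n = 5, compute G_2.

i=0: 5 = 2^2 + 1 (b=2); 2→3: 3^3 + 1 = 28; 28−1 = 27
i=1: 27 = 3^3 (b=3); 3→4: 4^4 = 256; 256−1 = 255
i=2: 255 = 3·4^3 + 3·4^2 + 3·4 + 3 (b=4); 4→5: 3·5^3 + 3·5^2 + 3·5 + 3 = 468; 468−1 = 467

255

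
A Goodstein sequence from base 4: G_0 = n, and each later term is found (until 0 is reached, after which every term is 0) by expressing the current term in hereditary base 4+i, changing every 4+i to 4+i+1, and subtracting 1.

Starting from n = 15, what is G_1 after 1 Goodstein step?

G_0 = 15. HB_4(15) = 3·4 + 3. Bump = 18. G_1 = 17.
G_1 = 17. HB_5(17) = 3·5 + 2. Bump = 20. G_2 = 19.

17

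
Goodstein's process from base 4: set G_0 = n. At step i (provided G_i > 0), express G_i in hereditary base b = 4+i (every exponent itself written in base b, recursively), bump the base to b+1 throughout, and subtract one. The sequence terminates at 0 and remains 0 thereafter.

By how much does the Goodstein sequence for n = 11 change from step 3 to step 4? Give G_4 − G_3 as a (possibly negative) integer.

[0] 11 ≡ 2·4 + 3 (base 4). Lift 5: 13. −1: 12.
[1] 12 ≡ 2·5 + 2 (base 5). Lift 6: 14. −1: 13.
[2] 13 ≡ 2·6 + 1 (base 6). Lift 7: 15. −1: 14.
[3] 14 ≡ 2·7 (base 7). Lift 8: 16. −1: 15.

1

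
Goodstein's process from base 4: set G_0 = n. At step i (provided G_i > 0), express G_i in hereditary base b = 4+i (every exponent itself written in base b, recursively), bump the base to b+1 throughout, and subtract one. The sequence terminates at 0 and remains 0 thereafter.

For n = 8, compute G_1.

8 —HB4→ 2·4 —bump→ 2·5 = 10 —(−1)→ 9
9 —HB5→ 5 + 4 —bump→ 6 + 4 = 10 —(−1)→ 9

9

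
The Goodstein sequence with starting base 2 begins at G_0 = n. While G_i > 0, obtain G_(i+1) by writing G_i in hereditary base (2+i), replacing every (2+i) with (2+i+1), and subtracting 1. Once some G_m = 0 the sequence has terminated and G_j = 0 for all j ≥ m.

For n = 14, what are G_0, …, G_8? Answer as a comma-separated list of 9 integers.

14, 110, 1281, 18750, 326591, 5862840, 134404971, 3487116548, 100000555551

[0] 14 ≡ 2^(2 + 1) + 2^2 + 2 (base 2). Lift 3: 111. −1: 110.
[1] 110 ≡ 3^(3 + 1) + 3^3 + 2 (base 3). Lift 4: 1282. −1: 1281.
[2] 1281 ≡ 4^(4 + 1) + 4^4 + 1 (base 4). Lift 5: 18751. −1: 18750.
[3] 18750 ≡ 5^(5 + 1) + 5^5 (base 5). Lift 6: 326592. −1: 326591.
[4] 326591 ≡ 6^(6 + 1) + 5·6^5 + 5·6^4 + 5·6^3 + 5·6^2 + 5·6 + 5 (base 6). Lift 7: 5862841. −1: 5862840.
[5] 5862840 ≡ 7^(7 + 1) + 5·7^5 + 5·7^4 + 5·7^3 + 5·7^2 + 5·7 + 4 (base 7). Lift 8: 134404972. −1: 134404971.
[6] 134404971 ≡ 8^(8 + 1) + 5·8^5 + 5·8^4 + 5·8^3 + 5·8^2 + 5·8 + 3 (base 8). Lift 9: 3487116549. −1: 3487116548.
[7] 3487116548 ≡ 9^(9 + 1) + 5·9^5 + 5·9^4 + 5·9^3 + 5·9^2 + 5·9 + 2 (base 9). Lift 10: 100000555552. −1: 100000555551.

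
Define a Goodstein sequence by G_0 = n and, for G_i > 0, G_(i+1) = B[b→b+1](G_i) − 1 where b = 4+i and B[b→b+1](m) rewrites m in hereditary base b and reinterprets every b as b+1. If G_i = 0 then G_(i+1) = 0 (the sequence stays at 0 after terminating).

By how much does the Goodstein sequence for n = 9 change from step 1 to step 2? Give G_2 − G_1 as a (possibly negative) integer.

1

i=0: 9 = 2·4 + 1 (b=4); 4→5: 2·5 + 1 = 11; 11−1 = 10
i=1: 10 = 2·5 (b=5); 5→6: 2·6 = 12; 12−1 = 11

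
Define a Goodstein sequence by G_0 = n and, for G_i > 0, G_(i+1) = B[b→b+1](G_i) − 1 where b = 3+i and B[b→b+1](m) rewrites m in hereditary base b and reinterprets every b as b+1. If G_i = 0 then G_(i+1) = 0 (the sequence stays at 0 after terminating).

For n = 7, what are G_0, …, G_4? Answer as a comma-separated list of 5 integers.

7, 8, 9, 9, 9

[0] 7 ≡ 2·3 + 1 (base 3). Lift 4: 9. −1: 8.
[1] 8 ≡ 2·4 (base 4). Lift 5: 10. −1: 9.
[2] 9 ≡ 5 + 4 (base 5). Lift 6: 10. −1: 9.
[3] 9 ≡ 6 + 3 (base 6). Lift 7: 10. −1: 9.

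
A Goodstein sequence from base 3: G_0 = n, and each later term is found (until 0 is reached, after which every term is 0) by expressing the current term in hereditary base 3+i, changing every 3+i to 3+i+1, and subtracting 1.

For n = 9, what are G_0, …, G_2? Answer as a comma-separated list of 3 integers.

9, 15, 17

(0) 9|_3 = 3^2 ↦ 4^2|_4 = 16 ⇒ 15
(1) 15|_4 = 3·4 + 3 ↦ 3·5 + 3|_5 = 18 ⇒ 17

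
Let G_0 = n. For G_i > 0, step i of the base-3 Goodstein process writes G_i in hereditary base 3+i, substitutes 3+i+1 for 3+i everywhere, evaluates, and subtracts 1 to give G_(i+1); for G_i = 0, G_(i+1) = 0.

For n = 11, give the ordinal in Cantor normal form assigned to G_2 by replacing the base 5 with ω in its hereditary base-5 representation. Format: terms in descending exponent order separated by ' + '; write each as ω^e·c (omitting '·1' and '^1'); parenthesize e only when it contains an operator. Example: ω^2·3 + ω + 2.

base 3: 11 = 3^2 + 2; at 4: 4^2 + 2 = 18; next = 17
base 4: 17 = 4^2 + 1; at 5: 5^2 + 1 = 26; next = 25
base 5: 25 = 5^2; at 6: 6^2 = 36; next = 35

ω^2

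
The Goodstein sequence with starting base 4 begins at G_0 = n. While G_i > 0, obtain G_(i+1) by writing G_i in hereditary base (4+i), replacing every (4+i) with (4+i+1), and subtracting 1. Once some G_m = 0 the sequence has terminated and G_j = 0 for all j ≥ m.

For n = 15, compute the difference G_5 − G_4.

1

G_0 = 15. HB_4(15) = 3·4 + 3. Bump = 18. G_1 = 17.
G_1 = 17. HB_5(17) = 3·5 + 2. Bump = 20. G_2 = 19.
G_2 = 19. HB_6(19) = 3·6 + 1. Bump = 22. G_3 = 21.
G_3 = 21. HB_7(21) = 3·7. Bump = 24. G_4 = 23.
G_4 = 23. HB_8(23) = 2·8 + 7. Bump = 25. G_5 = 24.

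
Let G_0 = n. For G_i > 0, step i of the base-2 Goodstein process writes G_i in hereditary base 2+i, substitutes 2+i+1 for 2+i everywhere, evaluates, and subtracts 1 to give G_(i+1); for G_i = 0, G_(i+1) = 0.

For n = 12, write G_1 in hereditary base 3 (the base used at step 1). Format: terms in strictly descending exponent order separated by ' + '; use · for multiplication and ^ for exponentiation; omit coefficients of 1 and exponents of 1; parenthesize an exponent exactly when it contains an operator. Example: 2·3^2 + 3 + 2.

G_0=12  [base 2] 2^(2 + 1) + 2^2  →[2↦3]→  3^(3 + 1) + 3^3 = 108  −1 ⇒ G_1=107
G_1=107  [base 3] 3^(3 + 1) + 2·3^2 + 2·3 + 2  →[3↦4]→  4^(4 + 1) + 2·4^2 + 2·4 + 2 = 1066  −1 ⇒ G_2=1065

3^(3 + 1) + 2·3^2 + 2·3 + 2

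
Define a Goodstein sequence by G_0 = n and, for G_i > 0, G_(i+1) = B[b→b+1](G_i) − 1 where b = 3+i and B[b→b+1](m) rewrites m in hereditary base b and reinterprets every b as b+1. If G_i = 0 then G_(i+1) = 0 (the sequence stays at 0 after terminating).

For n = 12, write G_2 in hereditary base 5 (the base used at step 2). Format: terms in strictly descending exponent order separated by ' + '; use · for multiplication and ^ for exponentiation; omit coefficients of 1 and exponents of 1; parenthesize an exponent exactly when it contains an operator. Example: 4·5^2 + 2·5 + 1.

5^2 + 2

i=0: 12 = 3^2 + 3 (b=3); 3→4: 4^2 + 4 = 20; 20−1 = 19
i=1: 19 = 4^2 + 3 (b=4); 4→5: 5^2 + 3 = 28; 28−1 = 27
i=2: 27 = 5^2 + 2 (b=5); 5→6: 6^2 + 2 = 38; 38−1 = 37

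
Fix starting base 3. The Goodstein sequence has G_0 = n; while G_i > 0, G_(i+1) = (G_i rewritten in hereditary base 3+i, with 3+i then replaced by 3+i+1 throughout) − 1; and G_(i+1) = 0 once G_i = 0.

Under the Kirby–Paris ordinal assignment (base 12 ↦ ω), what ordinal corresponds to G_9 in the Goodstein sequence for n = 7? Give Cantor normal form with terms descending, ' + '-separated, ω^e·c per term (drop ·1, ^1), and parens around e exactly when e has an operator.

7 —HB3→ 2·3 + 1 —bump→ 2·4 + 1 = 9 —(−1)→ 8
8 —HB4→ 2·4 —bump→ 2·5 = 10 —(−1)→ 9
9 —HB5→ 5 + 4 —bump→ 6 + 4 = 10 —(−1)→ 9
9 —HB6→ 6 + 3 —bump→ 7 + 3 = 10 —(−1)→ 9
9 —HB7→ 7 + 2 —bump→ 8 + 2 = 10 —(−1)→ 9
9 —HB8→ 8 + 1 —bump→ 9 + 1 = 10 —(−1)→ 9
9 —HB9→ 9 —bump→ 10 = 10 —(−1)→ 9
9 —HB10→ 9 —bump→ 9 = 9 —(−1)→ 8
8 —HB11→ 8 —bump→ 8 = 8 —(−1)→ 7

7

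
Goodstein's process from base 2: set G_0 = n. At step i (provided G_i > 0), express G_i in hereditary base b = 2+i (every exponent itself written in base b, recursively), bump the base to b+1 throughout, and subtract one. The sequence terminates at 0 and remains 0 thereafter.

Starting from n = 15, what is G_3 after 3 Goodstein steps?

18752

step 0: 15 = 2^(2 + 1) + 2^2 + 2 + 1; sub 3 for 2: 3^(3 + 1) + 3^3 + 3 + 1; = 112; G_1 = 112−1 = 111
step 1: 111 = 3^(3 + 1) + 3^3 + 3; sub 4 for 3: 4^(4 + 1) + 4^4 + 4; = 1284; G_2 = 1284−1 = 1283
step 2: 1283 = 4^(4 + 1) + 4^4 + 3; sub 5 for 4: 5^(5 + 1) + 5^5 + 3; = 18753; G_3 = 18753−1 = 18752
step 3: 18752 = 5^(5 + 1) + 5^5 + 2; sub 6 for 5: 6^(6 + 1) + 6^6 + 2; = 326594; G_4 = 326594−1 = 326593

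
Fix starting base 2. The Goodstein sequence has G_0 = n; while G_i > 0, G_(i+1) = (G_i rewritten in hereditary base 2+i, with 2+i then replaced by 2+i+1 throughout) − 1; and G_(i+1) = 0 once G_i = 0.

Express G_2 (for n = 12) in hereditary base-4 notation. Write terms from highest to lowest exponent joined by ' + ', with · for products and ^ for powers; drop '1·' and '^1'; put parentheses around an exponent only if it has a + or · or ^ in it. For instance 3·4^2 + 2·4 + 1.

4^(4 + 1) + 2·4^2 + 2·4 + 1

base 2: 12 = 2^(2 + 1) + 2^2; at 3: 3^(3 + 1) + 3^3 = 108; next = 107
base 3: 107 = 3^(3 + 1) + 2·3^2 + 2·3 + 2; at 4: 4^(4 + 1) + 2·4^2 + 2·4 + 2 = 1066; next = 1065
base 4: 1065 = 4^(4 + 1) + 2·4^2 + 2·4 + 1; at 5: 5^(5 + 1) + 2·5^2 + 2·5 + 1 = 15686; next = 15685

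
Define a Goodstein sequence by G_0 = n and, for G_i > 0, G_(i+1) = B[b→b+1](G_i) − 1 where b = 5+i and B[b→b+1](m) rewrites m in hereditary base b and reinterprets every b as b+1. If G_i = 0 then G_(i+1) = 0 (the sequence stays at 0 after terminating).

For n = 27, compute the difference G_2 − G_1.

27 —HB5→ 5^2 + 2 —bump→ 6^2 + 2 = 38 —(−1)→ 37
37 —HB6→ 6^2 + 1 —bump→ 7^2 + 1 = 50 —(−1)→ 49

12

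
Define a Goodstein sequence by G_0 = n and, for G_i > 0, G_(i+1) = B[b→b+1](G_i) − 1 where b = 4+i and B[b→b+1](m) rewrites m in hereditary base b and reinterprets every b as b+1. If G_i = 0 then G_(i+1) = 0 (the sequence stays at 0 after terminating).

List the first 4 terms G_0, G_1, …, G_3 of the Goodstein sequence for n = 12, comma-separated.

12 —HB4→ 3·4 —bump→ 3·5 = 15 —(−1)→ 14
14 —HB5→ 2·5 + 4 —bump→ 2·6 + 4 = 16 —(−1)→ 15
15 —HB6→ 2·6 + 3 —bump→ 2·7 + 3 = 17 —(−1)→ 16

12, 14, 15, 16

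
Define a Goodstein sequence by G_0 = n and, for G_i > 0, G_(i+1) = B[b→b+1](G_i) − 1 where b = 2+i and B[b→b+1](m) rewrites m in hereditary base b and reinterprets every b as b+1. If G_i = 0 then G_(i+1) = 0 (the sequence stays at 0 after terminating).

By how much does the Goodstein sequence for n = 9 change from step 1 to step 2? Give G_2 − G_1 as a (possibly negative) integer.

[0] 9 ≡ 2^(2 + 1) + 1 (base 2). Lift 3: 82. −1: 81.
[1] 81 ≡ 3^(3 + 1) (base 3). Lift 4: 1024. −1: 1023.

942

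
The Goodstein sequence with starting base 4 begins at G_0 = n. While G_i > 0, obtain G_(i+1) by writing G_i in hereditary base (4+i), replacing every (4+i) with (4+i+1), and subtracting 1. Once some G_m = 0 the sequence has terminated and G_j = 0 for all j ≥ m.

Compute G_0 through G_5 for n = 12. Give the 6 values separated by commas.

12, 14, 15, 16, 17, 18

i=0: 12 = 3·4 (b=4); 4→5: 3·5 = 15; 15−1 = 14
i=1: 14 = 2·5 + 4 (b=5); 5→6: 2·6 + 4 = 16; 16−1 = 15
i=2: 15 = 2·6 + 3 (b=6); 6→7: 2·7 + 3 = 17; 17−1 = 16
i=3: 16 = 2·7 + 2 (b=7); 7→8: 2·8 + 2 = 18; 18−1 = 17
i=4: 17 = 2·8 + 1 (b=8); 8→9: 2·9 + 1 = 19; 19−1 = 18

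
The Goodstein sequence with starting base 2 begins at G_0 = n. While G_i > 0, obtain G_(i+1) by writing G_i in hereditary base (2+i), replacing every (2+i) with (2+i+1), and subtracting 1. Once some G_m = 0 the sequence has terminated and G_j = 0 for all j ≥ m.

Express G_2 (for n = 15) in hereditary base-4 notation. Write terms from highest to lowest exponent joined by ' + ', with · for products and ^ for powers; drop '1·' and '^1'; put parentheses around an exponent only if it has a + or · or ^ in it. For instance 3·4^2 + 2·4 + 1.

4^(4 + 1) + 4^4 + 3

G_0=15  [base 2] 2^(2 + 1) + 2^2 + 2 + 1  →[2↦3]→  3^(3 + 1) + 3^3 + 3 + 1 = 112  −1 ⇒ G_1=111
G_1=111  [base 3] 3^(3 + 1) + 3^3 + 3  →[3↦4]→  4^(4 + 1) + 4^4 + 4 = 1284  −1 ⇒ G_2=1283
G_2=1283  [base 4] 4^(4 + 1) + 4^4 + 3  →[4↦5]→  5^(5 + 1) + 5^5 + 3 = 18753  −1 ⇒ G_3=18752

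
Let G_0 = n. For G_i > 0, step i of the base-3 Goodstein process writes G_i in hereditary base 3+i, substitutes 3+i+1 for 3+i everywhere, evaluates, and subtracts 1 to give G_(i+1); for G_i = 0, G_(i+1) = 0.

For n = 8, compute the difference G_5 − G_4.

0

step 0: 8 = 2·3 + 2; sub 4 for 3: 2·4 + 2; = 10; G_1 = 10−1 = 9
step 1: 9 = 2·4 + 1; sub 5 for 4: 2·5 + 1; = 11; G_2 = 11−1 = 10
step 2: 10 = 2·5; sub 6 for 5: 2·6; = 12; G_3 = 12−1 = 11
step 3: 11 = 6 + 5; sub 7 for 6: 7 + 5; = 12; G_4 = 12−1 = 11
step 4: 11 = 7 + 4; sub 8 for 7: 8 + 4; = 12; G_5 = 12−1 = 11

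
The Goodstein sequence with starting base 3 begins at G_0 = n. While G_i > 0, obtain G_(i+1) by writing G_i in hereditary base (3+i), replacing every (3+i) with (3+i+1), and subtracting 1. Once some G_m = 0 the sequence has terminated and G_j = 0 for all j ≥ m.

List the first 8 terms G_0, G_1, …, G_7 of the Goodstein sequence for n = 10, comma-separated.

10, 16, 24, 27, 30, 33, 36, 39

G_0=10  [base 3] 3^2 + 1  →[3↦4]→  4^2 + 1 = 17  −1 ⇒ G_1=16
G_1=16  [base 4] 4^2  →[4↦5]→  5^2 = 25  −1 ⇒ G_2=24
G_2=24  [base 5] 4·5 + 4  →[5↦6]→  4·6 + 4 = 28  −1 ⇒ G_3=27
G_3=27  [base 6] 4·6 + 3  →[6↦7]→  4·7 + 3 = 31  −1 ⇒ G_4=30
G_4=30  [base 7] 4·7 + 2  →[7↦8]→  4·8 + 2 = 34  −1 ⇒ G_5=33
G_5=33  [base 8] 4·8 + 1  →[8↦9]→  4·9 + 1 = 37  −1 ⇒ G_6=36
G_6=36  [base 9] 4·9  →[9↦10]→  4·10 = 40  −1 ⇒ G_7=39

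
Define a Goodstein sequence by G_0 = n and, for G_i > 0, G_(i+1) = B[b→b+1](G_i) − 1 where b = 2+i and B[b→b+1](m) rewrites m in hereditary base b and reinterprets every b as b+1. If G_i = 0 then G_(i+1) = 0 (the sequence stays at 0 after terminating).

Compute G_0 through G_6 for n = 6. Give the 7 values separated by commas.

6, 29, 257, 3125, 46655, 98039, 187243

base 2: 6 = 2^2 + 2; at 3: 3^3 + 3 = 30; next = 29
base 3: 29 = 3^3 + 2; at 4: 4^4 + 2 = 258; next = 257
base 4: 257 = 4^4 + 1; at 5: 5^5 + 1 = 3126; next = 3125
base 5: 3125 = 5^5; at 6: 6^6 = 46656; next = 46655
base 6: 46655 = 5·6^5 + 5·6^4 + 5·6^3 + 5·6^2 + 5·6 + 5; at 7: 5·7^5 + 5·7^4 + 5·7^3 + 5·7^2 + 5·7 + 5 = 98040; next = 98039
base 7: 98039 = 5·7^5 + 5·7^4 + 5·7^3 + 5·7^2 + 5·7 + 4; at 8: 5·8^5 + 5·8^4 + 5·8^3 + 5·8^2 + 5·8 + 4 = 187244; next = 187243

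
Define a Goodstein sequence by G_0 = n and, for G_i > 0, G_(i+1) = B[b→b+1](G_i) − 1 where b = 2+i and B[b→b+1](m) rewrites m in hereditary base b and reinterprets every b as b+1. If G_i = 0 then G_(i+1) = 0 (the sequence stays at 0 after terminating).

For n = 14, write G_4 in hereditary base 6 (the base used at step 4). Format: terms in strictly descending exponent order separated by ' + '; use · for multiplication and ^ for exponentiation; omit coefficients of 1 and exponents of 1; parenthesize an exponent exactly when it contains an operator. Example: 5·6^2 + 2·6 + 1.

6^(6 + 1) + 5·6^5 + 5·6^4 + 5·6^3 + 5·6^2 + 5·6 + 5

base 2: 14 = 2^(2 + 1) + 2^2 + 2; at 3: 3^(3 + 1) + 3^3 + 3 = 111; next = 110
base 3: 110 = 3^(3 + 1) + 3^3 + 2; at 4: 4^(4 + 1) + 4^4 + 2 = 1282; next = 1281
base 4: 1281 = 4^(4 + 1) + 4^4 + 1; at 5: 5^(5 + 1) + 5^5 + 1 = 18751; next = 18750
base 5: 18750 = 5^(5 + 1) + 5^5; at 6: 6^(6 + 1) + 6^6 = 326592; next = 326591
base 6: 326591 = 6^(6 + 1) + 5·6^5 + 5·6^4 + 5·6^3 + 5·6^2 + 5·6 + 5; at 7: 7^(7 + 1) + 5·7^5 + 5·7^4 + 5·7^3 + 5·7^2 + 5·7 + 5 = 5862841; next = 5862840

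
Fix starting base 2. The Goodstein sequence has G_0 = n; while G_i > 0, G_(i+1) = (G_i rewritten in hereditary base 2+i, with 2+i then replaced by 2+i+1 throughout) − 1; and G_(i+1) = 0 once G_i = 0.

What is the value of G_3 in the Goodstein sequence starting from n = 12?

i=0: 12 = 2^(2 + 1) + 2^2 (b=2); 2→3: 3^(3 + 1) + 3^3 = 108; 108−1 = 107
i=1: 107 = 3^(3 + 1) + 2·3^2 + 2·3 + 2 (b=3); 3→4: 4^(4 + 1) + 2·4^2 + 2·4 + 2 = 1066; 1066−1 = 1065
i=2: 1065 = 4^(4 + 1) + 2·4^2 + 2·4 + 1 (b=4); 4→5: 5^(5 + 1) + 2·5^2 + 2·5 + 1 = 15686; 15686−1 = 15685
i=3: 15685 = 5^(5 + 1) + 2·5^2 + 2·5 (b=5); 5→6: 6^(6 + 1) + 2·6^2 + 2·6 = 280020; 280020−1 = 280019

15685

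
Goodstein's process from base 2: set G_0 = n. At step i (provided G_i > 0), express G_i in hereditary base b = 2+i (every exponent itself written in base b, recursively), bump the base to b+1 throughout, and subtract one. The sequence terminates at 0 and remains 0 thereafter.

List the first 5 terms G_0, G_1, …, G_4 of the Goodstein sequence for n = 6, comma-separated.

6, 29, 257, 3125, 46655

G_0=6  [base 2] 2^2 + 2  →[2↦3]→  3^3 + 3 = 30  −1 ⇒ G_1=29
G_1=29  [base 3] 3^3 + 2  →[3↦4]→  4^4 + 2 = 258  −1 ⇒ G_2=257
G_2=257  [base 4] 4^4 + 1  →[4↦5]→  5^5 + 1 = 3126  −1 ⇒ G_3=3125
G_3=3125  [base 5] 5^5  →[5↦6]→  6^6 = 46656  −1 ⇒ G_4=46655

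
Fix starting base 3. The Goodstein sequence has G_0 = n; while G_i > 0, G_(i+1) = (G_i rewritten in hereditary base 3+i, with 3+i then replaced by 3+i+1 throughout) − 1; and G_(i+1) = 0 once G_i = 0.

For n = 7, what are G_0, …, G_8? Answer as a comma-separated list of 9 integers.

(0) 7|_3 = 2·3 + 1 ↦ 2·4 + 1|_4 = 9 ⇒ 8
(1) 8|_4 = 2·4 ↦ 2·5|_5 = 10 ⇒ 9
(2) 9|_5 = 5 + 4 ↦ 6 + 4|_6 = 10 ⇒ 9
(3) 9|_6 = 6 + 3 ↦ 7 + 3|_7 = 10 ⇒ 9
(4) 9|_7 = 7 + 2 ↦ 8 + 2|_8 = 10 ⇒ 9
(5) 9|_8 = 8 + 1 ↦ 9 + 1|_9 = 10 ⇒ 9
(6) 9|_9 = 9 ↦ 10|_10 = 10 ⇒ 9
(7) 9|_10 = 9 ↦ 9|_11 = 9 ⇒ 8

7, 8, 9, 9, 9, 9, 9, 9, 8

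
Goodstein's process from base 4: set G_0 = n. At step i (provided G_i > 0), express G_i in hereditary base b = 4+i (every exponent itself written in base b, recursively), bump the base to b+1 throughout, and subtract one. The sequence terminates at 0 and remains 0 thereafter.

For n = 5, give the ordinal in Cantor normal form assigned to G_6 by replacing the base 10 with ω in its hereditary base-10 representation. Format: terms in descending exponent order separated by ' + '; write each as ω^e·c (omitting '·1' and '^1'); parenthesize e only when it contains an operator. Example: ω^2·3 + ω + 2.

G_0 = 5. HB_4(5) = 4 + 1. Bump = 6. G_1 = 5.
G_1 = 5. HB_5(5) = 5. Bump = 6. G_2 = 5.
G_2 = 5. HB_6(5) = 5. Bump = 5. G_3 = 4.
G_3 = 4. HB_7(4) = 4. Bump = 4. G_4 = 3.
G_4 = 3. HB_8(3) = 3. Bump = 3. G_5 = 2.
G_5 = 2. HB_9(2) = 2. Bump = 2. G_6 = 1.
G_6 = 1. HB_10(1) = 1. Bump = 1. G_7 = 0.

1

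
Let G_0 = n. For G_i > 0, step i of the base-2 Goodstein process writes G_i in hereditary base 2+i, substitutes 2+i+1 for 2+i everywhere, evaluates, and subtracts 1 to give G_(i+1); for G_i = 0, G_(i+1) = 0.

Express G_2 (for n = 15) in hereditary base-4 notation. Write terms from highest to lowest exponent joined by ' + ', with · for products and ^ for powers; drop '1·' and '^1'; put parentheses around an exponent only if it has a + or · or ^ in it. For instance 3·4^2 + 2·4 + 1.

base 2: 15 = 2^(2 + 1) + 2^2 + 2 + 1; at 3: 3^(3 + 1) + 3^3 + 3 + 1 = 112; next = 111
base 3: 111 = 3^(3 + 1) + 3^3 + 3; at 4: 4^(4 + 1) + 4^4 + 4 = 1284; next = 1283
base 4: 1283 = 4^(4 + 1) + 4^4 + 3; at 5: 5^(5 + 1) + 5^5 + 3 = 18753; next = 18752

4^(4 + 1) + 4^4 + 3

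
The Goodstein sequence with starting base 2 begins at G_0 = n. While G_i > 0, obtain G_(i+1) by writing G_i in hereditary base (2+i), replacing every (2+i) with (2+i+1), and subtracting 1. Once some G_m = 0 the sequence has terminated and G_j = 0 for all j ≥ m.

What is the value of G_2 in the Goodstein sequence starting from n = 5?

base 2: 5 = 2^2 + 1; at 3: 3^3 + 1 = 28; next = 27
base 3: 27 = 3^3; at 4: 4^4 = 256; next = 255
base 4: 255 = 3·4^3 + 3·4^2 + 3·4 + 3; at 5: 3·5^3 + 3·5^2 + 3·5 + 3 = 468; next = 467

255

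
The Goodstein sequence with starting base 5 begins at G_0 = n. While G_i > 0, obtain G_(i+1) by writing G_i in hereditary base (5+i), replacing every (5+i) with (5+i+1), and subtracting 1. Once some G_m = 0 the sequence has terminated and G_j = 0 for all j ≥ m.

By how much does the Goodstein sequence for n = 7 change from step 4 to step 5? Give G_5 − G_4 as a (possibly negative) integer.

-1

step 0: 7 = 5 + 2; sub 6 for 5: 6 + 2; = 8; G_1 = 8−1 = 7
step 1: 7 = 6 + 1; sub 7 for 6: 7 + 1; = 8; G_2 = 8−1 = 7
step 2: 7 = 7; sub 8 for 7: 8; = 8; G_3 = 8−1 = 7
step 3: 7 = 7; sub 9 for 8: 7; = 7; G_4 = 7−1 = 6
step 4: 6 = 6; sub 10 for 9: 6; = 6; G_5 = 6−1 = 5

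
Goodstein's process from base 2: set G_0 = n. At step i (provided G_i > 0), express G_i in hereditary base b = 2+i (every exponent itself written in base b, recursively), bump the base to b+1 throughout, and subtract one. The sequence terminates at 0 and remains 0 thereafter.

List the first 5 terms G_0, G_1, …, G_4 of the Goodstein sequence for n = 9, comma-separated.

9, 81, 1023, 9842, 140743

[0] 9 ≡ 2^(2 + 1) + 1 (base 2). Lift 3: 82. −1: 81.
[1] 81 ≡ 3^(3 + 1) (base 3). Lift 4: 1024. −1: 1023.
[2] 1023 ≡ 3·4^4 + 3·4^3 + 3·4^2 + 3·4 + 3 (base 4). Lift 5: 9843. −1: 9842.
[3] 9842 ≡ 3·5^5 + 3·5^3 + 3·5^2 + 3·5 + 2 (base 5). Lift 6: 140744. −1: 140743.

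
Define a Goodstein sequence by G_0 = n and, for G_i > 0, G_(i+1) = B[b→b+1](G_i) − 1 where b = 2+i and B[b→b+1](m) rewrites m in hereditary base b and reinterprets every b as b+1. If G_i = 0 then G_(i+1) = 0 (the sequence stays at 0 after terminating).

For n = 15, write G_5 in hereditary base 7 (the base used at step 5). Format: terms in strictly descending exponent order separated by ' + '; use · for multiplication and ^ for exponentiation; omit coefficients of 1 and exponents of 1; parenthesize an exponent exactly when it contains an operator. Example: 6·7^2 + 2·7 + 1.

7^(7 + 1) + 7^7

i=0: 15 = 2^(2 + 1) + 2^2 + 2 + 1 (b=2); 2→3: 3^(3 + 1) + 3^3 + 3 + 1 = 112; 112−1 = 111
i=1: 111 = 3^(3 + 1) + 3^3 + 3 (b=3); 3→4: 4^(4 + 1) + 4^4 + 4 = 1284; 1284−1 = 1283
i=2: 1283 = 4^(4 + 1) + 4^4 + 3 (b=4); 4→5: 5^(5 + 1) + 5^5 + 3 = 18753; 18753−1 = 18752
i=3: 18752 = 5^(5 + 1) + 5^5 + 2 (b=5); 5→6: 6^(6 + 1) + 6^6 + 2 = 326594; 326594−1 = 326593
i=4: 326593 = 6^(6 + 1) + 6^6 + 1 (b=6); 6→7: 7^(7 + 1) + 7^7 + 1 = 6588345; 6588345−1 = 6588344
i=5: 6588344 = 7^(7 + 1) + 7^7 (b=7); 7→8: 8^(8 + 1) + 8^8 = 150994944; 150994944−1 = 150994943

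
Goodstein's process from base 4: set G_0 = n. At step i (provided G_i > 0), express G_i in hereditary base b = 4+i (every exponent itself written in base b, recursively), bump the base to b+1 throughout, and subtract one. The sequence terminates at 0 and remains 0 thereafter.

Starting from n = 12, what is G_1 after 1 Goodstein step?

14

12 —HB4→ 3·4 —bump→ 3·5 = 15 —(−1)→ 14
14 —HB5→ 2·5 + 4 —bump→ 2·6 + 4 = 16 —(−1)→ 15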